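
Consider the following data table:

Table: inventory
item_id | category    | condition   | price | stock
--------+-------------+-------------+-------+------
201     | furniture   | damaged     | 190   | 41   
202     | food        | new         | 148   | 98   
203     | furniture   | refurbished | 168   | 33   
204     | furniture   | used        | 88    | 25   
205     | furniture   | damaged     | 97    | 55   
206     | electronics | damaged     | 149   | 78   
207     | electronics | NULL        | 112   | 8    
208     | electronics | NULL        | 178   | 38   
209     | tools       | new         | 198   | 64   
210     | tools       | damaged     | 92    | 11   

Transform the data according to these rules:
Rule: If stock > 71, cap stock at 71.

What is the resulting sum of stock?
417

Step 1: 2 records have stock > 71
Step 2: These records originally summed to 176
Step 3: After capping: 2 × 71 = 142
Step 4: Unaffected records sum: 275
Step 5: Final sum = 142 + 275 = 417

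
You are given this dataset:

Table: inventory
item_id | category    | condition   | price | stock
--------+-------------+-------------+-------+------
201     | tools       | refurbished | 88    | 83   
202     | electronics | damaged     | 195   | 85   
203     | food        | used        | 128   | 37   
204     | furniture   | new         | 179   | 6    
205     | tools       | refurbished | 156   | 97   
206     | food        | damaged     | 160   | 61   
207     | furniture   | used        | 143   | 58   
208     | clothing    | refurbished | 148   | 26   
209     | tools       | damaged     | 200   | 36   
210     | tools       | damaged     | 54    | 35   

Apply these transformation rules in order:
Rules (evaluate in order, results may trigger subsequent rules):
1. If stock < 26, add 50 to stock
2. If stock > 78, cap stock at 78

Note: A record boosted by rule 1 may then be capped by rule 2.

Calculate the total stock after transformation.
543

Step 1: Apply rule 1 to records with stock < 26
  - 1 records get bonus of 50
  - Of these, 0 records then exceed 78 and get capped
Step 2: Apply rule 2 to records with stock > 78
  - 3 records (original) are capped
Step 3: Calculate final sum = 543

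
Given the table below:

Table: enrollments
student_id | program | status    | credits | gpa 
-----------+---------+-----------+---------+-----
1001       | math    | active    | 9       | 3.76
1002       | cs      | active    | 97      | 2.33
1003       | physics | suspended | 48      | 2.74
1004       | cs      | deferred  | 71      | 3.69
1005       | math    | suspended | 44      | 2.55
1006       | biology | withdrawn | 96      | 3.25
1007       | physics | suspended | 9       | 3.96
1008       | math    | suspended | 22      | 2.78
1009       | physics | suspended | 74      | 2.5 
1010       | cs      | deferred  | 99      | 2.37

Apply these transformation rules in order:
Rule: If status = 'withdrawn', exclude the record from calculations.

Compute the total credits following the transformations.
473

Step 1: Identify records where status = 'withdrawn'
Step 2: The excluded records sum to 96
Step 3: Original total credits = 569
Step 4: Remaining total = 569 - 96 = 473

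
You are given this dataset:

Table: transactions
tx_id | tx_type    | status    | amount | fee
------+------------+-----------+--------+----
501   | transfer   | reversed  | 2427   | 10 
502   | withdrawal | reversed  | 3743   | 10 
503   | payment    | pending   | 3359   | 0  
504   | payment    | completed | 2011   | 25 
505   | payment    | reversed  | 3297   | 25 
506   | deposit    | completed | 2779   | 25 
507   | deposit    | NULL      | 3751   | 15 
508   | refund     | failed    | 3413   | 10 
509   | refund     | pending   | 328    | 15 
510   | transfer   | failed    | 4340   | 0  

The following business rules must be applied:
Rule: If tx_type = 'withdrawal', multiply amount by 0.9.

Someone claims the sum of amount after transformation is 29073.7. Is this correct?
Yes, the result is correct.

Step 1: Calculate the correct sum after transformation
Step 2: Apply multiplier 0.9 to records where tx_type = 'withdrawal'
Step 3: Correct result = 29073.7
Step 4: Claimed result = 29073.7
Step 5: 29073.7 = 29073.7 ✓
Conclusion: The claimed result is correct.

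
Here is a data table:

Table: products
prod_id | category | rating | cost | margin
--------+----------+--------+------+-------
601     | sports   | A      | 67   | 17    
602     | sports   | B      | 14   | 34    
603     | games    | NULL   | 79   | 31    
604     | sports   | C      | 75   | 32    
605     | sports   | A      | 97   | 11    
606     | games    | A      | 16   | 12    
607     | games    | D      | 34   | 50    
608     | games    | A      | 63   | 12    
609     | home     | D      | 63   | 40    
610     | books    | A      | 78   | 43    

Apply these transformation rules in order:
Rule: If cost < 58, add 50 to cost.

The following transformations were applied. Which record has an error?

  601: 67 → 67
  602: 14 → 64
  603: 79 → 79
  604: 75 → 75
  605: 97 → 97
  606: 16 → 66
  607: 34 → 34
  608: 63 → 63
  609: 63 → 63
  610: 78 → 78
Record 607 has an error. The correct transformed value should be 84, not 34.

Step 1: Check each record against the rule
Step 2: Record 607 has cost = 34
Step 3: Since 34 < 58, the bonus should have been applied
Step 4: Correct value = 84, but claimed value = 34
Conclusion: Record 607 has the error.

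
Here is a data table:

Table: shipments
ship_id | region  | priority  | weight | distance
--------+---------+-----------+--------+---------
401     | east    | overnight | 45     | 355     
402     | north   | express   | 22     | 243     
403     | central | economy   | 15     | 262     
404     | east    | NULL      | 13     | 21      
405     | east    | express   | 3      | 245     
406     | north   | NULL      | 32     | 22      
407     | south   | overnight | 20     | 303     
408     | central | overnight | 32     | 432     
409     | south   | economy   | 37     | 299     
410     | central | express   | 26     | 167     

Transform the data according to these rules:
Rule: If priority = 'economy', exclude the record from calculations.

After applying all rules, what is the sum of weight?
193

Step 1: Identify records where priority = 'economy'
Step 2: The excluded records sum to 52
Step 3: Original total weight = 245
Step 4: Remaining total = 245 - 52 = 193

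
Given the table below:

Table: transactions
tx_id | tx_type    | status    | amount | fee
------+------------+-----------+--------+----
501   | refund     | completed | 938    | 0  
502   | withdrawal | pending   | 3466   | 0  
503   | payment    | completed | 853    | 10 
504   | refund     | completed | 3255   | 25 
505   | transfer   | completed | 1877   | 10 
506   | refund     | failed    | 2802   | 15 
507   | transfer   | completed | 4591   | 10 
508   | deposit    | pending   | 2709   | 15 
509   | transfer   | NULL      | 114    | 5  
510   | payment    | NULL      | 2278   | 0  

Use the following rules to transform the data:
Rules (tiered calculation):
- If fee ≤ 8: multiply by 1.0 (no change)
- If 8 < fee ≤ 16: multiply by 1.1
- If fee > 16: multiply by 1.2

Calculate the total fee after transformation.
101.0

Step 1: Tier 1 (fee ≤ 8): 4 records, sum = 5 × 1.0 = 5.0
Step 2: Tier 2 (8 < fee ≤ 16): 5 records, sum = 60 × 1.1 = 66.0
Step 3: Tier 3 (fee > 16): 1 records, sum = 25 × 1.2 = 30.0
Step 4: Final sum = 5.0 + 66.0 + 30.0 = 101.0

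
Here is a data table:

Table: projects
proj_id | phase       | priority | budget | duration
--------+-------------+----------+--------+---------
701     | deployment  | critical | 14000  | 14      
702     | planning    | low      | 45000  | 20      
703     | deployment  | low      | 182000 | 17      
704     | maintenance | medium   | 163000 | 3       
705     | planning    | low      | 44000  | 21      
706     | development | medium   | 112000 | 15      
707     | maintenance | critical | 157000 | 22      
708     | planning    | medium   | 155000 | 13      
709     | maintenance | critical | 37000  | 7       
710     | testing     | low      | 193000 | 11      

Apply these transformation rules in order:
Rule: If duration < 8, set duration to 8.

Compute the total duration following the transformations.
149

Step 1: 2 records have duration < 8
Step 2: These records originally summed to 10
Step 3: After setting to minimum: 2 × 8 = 16
Step 4: Unaffected records sum: 133
Step 5: Final sum = 16 + 133 = 149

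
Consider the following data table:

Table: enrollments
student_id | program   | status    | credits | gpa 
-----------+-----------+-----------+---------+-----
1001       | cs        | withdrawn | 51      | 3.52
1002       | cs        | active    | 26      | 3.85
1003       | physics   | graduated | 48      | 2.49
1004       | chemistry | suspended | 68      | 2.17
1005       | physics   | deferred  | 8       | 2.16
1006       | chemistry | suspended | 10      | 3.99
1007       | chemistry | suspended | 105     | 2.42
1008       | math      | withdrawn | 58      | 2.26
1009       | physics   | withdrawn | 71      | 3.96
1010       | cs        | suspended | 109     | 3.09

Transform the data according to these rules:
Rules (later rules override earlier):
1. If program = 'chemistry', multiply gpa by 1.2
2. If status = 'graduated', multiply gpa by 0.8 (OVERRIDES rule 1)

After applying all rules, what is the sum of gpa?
31.13

Step 1: Rule 2 takes priority for records with status = 'graduated'
  - 1 records: 2.49 × 0.8 = 1.99
Step 2: Rule 1 applies to remaining records with program = 'chemistry'
  - 3 records: 8.58 × 1.2 = 10.3
Step 3: Other records unchanged: 18.84
Step 4: Final sum = 1.99 + 10.3 + 18.84 = 31.13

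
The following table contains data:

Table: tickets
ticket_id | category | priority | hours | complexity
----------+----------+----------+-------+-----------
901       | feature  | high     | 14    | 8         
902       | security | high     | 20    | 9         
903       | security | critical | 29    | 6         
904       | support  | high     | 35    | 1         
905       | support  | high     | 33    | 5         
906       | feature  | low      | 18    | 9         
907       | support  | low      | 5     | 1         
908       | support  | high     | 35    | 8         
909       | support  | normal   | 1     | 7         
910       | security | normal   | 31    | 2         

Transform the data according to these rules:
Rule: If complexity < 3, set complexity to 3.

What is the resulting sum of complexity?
61

Step 1: 3 records have complexity < 3
Step 2: These records originally summed to 4
Step 3: After setting to minimum: 3 × 3 = 9
Step 4: Unaffected records sum: 52
Step 5: Final sum = 9 + 52 = 61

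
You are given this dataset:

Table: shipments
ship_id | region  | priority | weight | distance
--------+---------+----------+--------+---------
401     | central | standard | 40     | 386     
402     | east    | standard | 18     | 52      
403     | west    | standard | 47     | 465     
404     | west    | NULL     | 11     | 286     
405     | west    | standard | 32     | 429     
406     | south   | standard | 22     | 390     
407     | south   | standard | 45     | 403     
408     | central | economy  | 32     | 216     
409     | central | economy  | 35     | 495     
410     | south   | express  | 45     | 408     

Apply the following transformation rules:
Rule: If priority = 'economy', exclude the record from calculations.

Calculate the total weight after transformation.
260

Step 1: Identify records where priority = 'economy'
Step 2: The excluded records sum to 67
Step 3: Original total weight = 327
Step 4: Remaining total = 327 - 67 = 260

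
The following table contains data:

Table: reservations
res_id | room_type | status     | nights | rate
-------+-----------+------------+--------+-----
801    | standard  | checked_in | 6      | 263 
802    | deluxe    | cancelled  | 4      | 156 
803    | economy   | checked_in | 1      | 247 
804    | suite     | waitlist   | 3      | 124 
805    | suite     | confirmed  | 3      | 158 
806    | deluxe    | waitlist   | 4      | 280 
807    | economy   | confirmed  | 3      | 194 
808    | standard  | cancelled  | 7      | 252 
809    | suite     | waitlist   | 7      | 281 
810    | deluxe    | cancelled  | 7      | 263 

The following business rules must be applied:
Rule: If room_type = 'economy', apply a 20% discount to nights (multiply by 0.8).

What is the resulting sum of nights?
44.2

Step 1: Records with room_type = 'economy' have total nights = 4
Step 2: Apply multiplier: 4 × 0.8 = 3.2
Step 3: Other records total: 41
Step 4: Final sum = 3.2 + 41 = 44.2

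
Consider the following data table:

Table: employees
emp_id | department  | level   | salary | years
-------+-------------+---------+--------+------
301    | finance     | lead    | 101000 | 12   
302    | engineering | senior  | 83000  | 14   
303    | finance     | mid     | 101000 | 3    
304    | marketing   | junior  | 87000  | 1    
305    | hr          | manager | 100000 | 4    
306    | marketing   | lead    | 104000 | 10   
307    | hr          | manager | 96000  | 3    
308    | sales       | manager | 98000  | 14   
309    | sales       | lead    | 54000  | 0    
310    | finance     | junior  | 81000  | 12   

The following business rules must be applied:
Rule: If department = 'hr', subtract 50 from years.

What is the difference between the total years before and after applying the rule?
100

Step 1: Original sum of years = 73
Step 2: 2 records have department = 'hr'
Step 3: Each affected record changes by -50
Step 4: Total change = 2 × -50 = -100
Step 5: New sum = 73 + -100 = -27
Step 6: Difference = |-27 - 73| = 100
        (Sum decreased by 100)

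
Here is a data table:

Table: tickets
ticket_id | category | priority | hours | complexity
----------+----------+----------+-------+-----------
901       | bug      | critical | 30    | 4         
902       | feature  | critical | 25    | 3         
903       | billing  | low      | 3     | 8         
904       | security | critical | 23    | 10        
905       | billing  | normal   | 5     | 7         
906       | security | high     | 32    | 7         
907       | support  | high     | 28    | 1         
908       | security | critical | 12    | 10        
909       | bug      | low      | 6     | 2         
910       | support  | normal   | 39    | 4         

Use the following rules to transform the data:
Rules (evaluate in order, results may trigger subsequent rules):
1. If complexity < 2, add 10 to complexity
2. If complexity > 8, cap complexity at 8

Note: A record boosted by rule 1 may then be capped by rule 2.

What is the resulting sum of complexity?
59

Step 1: Apply rule 1 to records with complexity < 2
  - 1 records get bonus of 10
  - Of these, 1 records then exceed 8 and get capped
Step 2: Apply rule 2 to records with complexity > 8
  - 2 records (original) are capped
Step 3: Calculate final sum = 59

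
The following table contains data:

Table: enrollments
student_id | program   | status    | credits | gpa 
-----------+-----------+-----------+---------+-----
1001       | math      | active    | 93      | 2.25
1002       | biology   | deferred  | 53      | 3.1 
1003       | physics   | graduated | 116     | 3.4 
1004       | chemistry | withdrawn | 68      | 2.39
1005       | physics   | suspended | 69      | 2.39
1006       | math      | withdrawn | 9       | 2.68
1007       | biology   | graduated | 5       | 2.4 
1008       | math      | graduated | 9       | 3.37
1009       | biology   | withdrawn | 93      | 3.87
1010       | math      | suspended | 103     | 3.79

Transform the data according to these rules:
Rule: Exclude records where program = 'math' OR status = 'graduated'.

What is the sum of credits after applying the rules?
283

Step 1: Find records where program = 'math' OR status = 'graduated'
Step 2: 6 records match, summing to 335
Step 3: Original sum: 618
Step 4: Remaining sum = 618 - 335 = 283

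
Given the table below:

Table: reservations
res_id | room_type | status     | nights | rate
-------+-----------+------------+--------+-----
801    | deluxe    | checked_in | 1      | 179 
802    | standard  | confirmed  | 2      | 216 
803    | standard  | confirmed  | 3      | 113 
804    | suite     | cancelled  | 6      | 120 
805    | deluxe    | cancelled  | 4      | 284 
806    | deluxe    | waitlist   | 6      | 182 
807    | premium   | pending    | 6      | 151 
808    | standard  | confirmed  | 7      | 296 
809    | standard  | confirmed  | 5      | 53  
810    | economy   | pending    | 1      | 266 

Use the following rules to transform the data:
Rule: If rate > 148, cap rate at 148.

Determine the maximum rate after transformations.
148

Step 1: Original maximum rate = 296
Step 2: Apply cap at 148
Step 3: 7 records had rate > 148 and were capped
Step 4: Maximum after transformation = 148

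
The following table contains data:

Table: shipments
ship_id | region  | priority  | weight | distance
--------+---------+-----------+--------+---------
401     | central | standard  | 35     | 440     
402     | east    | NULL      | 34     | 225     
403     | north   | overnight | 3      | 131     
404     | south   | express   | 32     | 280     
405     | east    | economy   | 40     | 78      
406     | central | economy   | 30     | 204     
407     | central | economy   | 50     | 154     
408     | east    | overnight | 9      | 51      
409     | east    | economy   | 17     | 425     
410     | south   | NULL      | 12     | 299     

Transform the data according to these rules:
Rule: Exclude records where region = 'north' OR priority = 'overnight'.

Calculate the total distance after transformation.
2105

Step 1: Find records where region = 'north' OR priority = 'overnight'
Step 2: 2 records match, summing to 182
Step 3: Original sum: 2287
Step 4: Remaining sum = 2287 - 182 = 2105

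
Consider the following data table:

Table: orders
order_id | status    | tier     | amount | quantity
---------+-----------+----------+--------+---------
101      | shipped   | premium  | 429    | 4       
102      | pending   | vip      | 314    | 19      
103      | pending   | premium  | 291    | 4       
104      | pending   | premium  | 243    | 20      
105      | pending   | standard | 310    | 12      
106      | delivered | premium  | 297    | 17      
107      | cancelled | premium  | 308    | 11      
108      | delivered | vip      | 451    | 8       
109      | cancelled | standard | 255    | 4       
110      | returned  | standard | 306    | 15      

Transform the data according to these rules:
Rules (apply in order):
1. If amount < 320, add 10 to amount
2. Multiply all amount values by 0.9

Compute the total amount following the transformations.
2955.6

Step 1: Apply Rule 1 - Add 10 to records with amount < 320
  - 8 records affected: 2324 + (8 × 10) = 2404
  - Unaffected records: 880
  - Sum after Rule 1: 3284
Step 2: Apply Rule 2 - Multiply all by 0.9
  - 3284 × 0.9 = 2955.6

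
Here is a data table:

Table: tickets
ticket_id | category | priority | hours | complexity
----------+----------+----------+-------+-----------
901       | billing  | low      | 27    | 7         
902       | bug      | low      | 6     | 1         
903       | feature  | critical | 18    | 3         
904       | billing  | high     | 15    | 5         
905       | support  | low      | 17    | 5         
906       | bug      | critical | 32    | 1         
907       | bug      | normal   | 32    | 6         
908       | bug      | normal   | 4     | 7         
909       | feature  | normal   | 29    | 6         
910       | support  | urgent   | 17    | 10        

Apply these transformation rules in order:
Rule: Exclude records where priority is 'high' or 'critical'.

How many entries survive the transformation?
7

Step 1: Count records to exclude
  - 1 (high) + 2 (critical) = 3 records
Step 2: Total records: 10
Step 3: Remaining = 10 - 3 = 7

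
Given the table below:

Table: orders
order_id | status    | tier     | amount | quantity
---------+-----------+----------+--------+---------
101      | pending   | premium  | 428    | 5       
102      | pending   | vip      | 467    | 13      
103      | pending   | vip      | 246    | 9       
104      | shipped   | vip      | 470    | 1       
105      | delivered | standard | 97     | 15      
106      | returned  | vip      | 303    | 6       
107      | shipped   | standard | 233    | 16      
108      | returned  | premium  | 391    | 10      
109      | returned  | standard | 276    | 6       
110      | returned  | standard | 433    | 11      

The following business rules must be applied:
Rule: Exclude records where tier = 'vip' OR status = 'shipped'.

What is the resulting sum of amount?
1625

Step 1: Find records where tier = 'vip' OR status = 'shipped'
Step 2: 5 records match, summing to 1719
Step 3: Original sum: 3344
Step 4: Remaining sum = 3344 - 1719 = 1625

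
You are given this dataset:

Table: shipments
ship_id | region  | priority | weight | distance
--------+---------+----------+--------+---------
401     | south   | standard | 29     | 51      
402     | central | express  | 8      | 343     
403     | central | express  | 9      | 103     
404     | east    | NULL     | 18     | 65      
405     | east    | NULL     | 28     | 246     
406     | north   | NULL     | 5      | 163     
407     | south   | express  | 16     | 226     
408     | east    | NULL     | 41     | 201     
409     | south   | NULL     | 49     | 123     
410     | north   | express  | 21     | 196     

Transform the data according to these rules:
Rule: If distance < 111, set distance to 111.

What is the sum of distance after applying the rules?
1831

Step 1: 3 records have distance < 111
Step 2: These records originally summed to 219
Step 3: After setting to minimum: 3 × 111 = 333
Step 4: Unaffected records sum: 1498
Step 5: Final sum = 333 + 1498 = 1831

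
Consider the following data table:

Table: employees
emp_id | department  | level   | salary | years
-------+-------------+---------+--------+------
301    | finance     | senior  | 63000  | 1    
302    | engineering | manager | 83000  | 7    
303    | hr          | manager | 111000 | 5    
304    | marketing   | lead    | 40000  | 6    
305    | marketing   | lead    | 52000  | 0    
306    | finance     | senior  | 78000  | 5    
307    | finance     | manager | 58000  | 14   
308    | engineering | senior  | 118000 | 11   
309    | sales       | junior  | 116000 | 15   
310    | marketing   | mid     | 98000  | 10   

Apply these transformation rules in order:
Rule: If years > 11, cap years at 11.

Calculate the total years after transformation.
67

Step 1: 2 records have years > 11
Step 2: These records originally summed to 29
Step 3: After capping: 2 × 11 = 22
Step 4: Unaffected records sum: 45
Step 5: Final sum = 22 + 45 = 67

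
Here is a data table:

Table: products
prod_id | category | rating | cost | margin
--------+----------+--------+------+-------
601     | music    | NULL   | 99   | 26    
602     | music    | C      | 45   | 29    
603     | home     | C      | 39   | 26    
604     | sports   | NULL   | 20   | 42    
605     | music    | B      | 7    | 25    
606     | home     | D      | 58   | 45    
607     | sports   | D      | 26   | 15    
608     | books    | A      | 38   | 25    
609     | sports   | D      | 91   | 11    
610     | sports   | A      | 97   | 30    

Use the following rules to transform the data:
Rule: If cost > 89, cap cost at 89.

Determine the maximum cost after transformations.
89

Step 1: Original maximum cost = 99
Step 2: Apply cap at 89
Step 3: 3 records had cost > 89 and were capped
Step 4: Maximum after transformation = 89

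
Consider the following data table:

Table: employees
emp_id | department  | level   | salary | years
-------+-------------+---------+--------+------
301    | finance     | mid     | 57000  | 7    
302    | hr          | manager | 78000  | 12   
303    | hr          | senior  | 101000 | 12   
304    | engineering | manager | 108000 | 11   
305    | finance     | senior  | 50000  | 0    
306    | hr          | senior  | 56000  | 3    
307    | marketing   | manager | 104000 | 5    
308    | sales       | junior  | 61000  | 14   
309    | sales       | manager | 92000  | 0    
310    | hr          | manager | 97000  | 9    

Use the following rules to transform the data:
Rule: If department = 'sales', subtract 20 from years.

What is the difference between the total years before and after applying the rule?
40

Step 1: Original sum of years = 73
Step 2: 2 records have department = 'sales'
Step 3: Each affected record changes by -20
Step 4: Total change = 2 × -20 = -40
Step 5: New sum = 73 + -40 = 33
Step 6: Difference = |33 - 73| = 40
        (Sum decreased by 40)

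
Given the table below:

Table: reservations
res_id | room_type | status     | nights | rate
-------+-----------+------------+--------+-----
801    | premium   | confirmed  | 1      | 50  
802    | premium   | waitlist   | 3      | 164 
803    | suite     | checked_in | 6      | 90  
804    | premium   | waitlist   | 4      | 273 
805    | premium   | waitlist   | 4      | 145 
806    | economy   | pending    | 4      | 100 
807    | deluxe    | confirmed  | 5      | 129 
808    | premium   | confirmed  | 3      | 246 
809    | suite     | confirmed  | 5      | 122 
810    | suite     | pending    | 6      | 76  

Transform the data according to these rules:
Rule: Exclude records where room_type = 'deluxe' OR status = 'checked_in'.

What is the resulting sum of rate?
1176

Step 1: Find records where room_type = 'deluxe' OR status = 'checked_in'
Step 2: 2 records match, summing to 219
Step 3: Original sum: 1395
Step 4: Remaining sum = 1395 - 219 = 1176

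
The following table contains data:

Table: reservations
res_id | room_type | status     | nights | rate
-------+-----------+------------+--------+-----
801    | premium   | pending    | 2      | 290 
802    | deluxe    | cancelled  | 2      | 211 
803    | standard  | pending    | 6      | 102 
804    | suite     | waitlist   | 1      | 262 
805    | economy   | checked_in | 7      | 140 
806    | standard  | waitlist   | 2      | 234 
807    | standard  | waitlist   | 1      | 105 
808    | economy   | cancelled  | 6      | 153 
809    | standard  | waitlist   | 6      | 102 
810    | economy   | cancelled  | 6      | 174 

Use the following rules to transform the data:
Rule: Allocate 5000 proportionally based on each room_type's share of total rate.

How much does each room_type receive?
deluxe: 595.04, economy: 1316.98, premium: 817.82, standard: 1531.3, suite: 738.86

Step 1: Calculate total rate = 1773
Step 2: Calculate each room_type's proportion:
  deluxe: 211/1773 = 11.90% → 595.04
  economy: 467/1773 = 26.34% → 1316.98
  premium: 290/1773 = 16.36% → 817.82
  standard: 543/1773 = 30.63% → 1531.3
  suite: 262/1773 = 14.78% → 738.86
Step 3: Verify: sum of allocations ≈ 5000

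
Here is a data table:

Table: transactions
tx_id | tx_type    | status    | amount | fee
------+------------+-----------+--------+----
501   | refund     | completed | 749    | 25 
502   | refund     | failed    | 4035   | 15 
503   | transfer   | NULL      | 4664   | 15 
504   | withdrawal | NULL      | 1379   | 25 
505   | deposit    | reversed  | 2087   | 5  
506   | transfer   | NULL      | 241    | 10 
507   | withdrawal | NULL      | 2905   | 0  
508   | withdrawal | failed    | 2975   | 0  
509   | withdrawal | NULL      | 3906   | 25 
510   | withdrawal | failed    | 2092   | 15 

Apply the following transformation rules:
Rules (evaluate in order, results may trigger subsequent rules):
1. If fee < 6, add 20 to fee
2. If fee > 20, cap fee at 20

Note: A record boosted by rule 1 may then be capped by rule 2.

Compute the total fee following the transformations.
175

Step 1: Apply rule 1 to records with fee < 6
  - 3 records get bonus of 20
  - Of these, 1 records then exceed 20 and get capped
Step 2: Apply rule 2 to records with fee > 20
  - 3 records (original) are capped
Step 3: Calculate final sum = 175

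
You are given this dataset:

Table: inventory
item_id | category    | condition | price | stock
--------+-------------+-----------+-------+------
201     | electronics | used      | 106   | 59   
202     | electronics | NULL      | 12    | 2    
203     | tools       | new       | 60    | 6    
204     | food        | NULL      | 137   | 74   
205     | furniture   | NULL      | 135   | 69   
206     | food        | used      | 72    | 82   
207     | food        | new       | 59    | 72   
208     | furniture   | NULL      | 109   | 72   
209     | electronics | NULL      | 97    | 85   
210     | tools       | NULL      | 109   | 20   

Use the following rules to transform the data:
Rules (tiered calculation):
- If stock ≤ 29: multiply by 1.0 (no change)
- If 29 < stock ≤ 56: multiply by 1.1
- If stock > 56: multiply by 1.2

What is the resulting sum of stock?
643.6

Step 1: Tier 1 (stock ≤ 29): 3 records, sum = 28 × 1.0 = 28.0
Step 2: Tier 2 (29 < stock ≤ 56): 0 records, sum = 0 × 1.1 = 0.0
Step 3: Tier 3 (stock > 56): 7 records, sum = 513 × 1.2 = 615.6
Step 4: Final sum = 28.0 + 0.0 + 615.6 = 643.6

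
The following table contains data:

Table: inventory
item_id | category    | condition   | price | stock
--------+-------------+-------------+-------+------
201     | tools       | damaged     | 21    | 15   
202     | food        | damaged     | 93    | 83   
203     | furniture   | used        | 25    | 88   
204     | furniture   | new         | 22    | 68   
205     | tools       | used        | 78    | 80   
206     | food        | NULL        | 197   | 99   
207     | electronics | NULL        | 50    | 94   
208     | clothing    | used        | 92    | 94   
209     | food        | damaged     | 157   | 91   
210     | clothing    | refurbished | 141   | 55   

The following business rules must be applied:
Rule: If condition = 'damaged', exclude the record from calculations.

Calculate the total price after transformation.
605

Step 1: Identify records where condition = 'damaged'
Step 2: The excluded records sum to 271
Step 3: Original total price = 876
Step 4: Remaining total = 876 - 271 = 605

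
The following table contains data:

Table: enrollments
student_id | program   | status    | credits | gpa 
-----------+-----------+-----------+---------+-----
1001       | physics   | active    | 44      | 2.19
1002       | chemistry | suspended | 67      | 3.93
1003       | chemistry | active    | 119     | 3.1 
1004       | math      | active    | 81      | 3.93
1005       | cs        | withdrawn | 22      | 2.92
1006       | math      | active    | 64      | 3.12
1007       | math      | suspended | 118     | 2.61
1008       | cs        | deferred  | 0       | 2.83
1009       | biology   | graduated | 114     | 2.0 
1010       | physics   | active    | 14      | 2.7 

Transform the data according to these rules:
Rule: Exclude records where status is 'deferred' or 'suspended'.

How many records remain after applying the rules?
7

Step 1: Count records to exclude
  - 1 (deferred) + 2 (suspended) = 3 records
Step 2: Total records: 10
Step 3: Remaining = 10 - 3 = 7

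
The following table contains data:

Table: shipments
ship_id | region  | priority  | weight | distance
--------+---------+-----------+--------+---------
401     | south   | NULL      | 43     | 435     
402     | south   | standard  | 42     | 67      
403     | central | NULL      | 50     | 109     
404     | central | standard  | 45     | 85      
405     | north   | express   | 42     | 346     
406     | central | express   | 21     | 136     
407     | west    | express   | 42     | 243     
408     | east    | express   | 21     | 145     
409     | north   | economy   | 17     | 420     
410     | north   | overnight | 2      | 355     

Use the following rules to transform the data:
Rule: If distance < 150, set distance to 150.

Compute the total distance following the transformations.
2549

Step 1: 5 records have distance < 150
Step 2: These records originally summed to 542
Step 3: After setting to minimum: 5 × 150 = 750
Step 4: Unaffected records sum: 1799
Step 5: Final sum = 750 + 1799 = 2549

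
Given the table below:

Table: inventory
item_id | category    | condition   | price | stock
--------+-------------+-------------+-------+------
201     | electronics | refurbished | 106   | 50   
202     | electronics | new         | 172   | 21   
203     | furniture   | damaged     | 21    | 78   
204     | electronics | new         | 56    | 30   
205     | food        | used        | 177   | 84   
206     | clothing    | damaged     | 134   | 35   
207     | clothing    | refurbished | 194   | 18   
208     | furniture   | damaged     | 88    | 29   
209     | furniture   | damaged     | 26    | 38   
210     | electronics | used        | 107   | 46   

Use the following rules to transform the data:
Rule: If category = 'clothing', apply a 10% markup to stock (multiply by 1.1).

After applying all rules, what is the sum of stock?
434.3

Step 1: Records with category = 'clothing' have total stock = 53
Step 2: Apply multiplier: 53 × 1.1 = 58.3
Step 3: Other records total: 376
Step 4: Final sum = 58.3 + 376 = 434.3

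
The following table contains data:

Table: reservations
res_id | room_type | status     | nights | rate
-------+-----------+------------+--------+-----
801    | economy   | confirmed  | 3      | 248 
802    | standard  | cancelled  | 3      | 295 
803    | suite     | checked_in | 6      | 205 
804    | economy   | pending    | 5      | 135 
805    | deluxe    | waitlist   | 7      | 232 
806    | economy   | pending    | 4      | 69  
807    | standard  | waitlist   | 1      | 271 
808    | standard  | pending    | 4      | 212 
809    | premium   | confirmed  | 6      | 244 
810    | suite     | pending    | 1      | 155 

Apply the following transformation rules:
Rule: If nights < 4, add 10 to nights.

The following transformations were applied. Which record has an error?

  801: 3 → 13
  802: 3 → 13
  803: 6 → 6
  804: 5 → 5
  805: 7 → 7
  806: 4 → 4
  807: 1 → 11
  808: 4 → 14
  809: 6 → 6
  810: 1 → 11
Record 808 has an error. The correct transformed value should be 4, not 14.

Step 1: Check each record against the rule
Step 2: Record 808 has nights = 4
Step 3: Since 4 >= 4, the bonus should not have been applied
Step 4: Correct value = 4, but claimed value = 14
Conclusion: Record 808 has the error.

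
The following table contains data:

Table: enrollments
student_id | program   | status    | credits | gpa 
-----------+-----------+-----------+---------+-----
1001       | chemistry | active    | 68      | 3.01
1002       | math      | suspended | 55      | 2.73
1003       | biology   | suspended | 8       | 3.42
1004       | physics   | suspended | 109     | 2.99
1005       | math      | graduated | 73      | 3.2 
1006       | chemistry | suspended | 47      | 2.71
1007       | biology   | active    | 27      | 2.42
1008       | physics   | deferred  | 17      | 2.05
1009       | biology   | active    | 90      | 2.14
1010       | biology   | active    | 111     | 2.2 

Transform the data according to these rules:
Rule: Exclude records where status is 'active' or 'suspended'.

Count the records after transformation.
2

Step 1: Count records to exclude
  - 4 (active) + 4 (suspended) = 8 records
Step 2: Total records: 10
Step 3: Remaining = 10 - 8 = 2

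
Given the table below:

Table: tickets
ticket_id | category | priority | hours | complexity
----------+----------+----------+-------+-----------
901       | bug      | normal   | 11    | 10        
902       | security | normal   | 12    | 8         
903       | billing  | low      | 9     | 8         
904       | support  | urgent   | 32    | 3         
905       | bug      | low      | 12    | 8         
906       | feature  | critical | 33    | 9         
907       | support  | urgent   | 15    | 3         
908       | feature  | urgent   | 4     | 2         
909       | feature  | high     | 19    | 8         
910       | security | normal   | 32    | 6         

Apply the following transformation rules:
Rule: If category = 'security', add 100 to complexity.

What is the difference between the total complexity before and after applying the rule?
200

Step 1: Original sum of complexity = 65
Step 2: 2 records have category = 'security'
Step 3: Each affected record changes by 100
Step 4: Total change = 2 × 100 = 200
Step 5: New sum = 65 + 200 = 265
Step 6: Difference = |265 - 65| = 200
        (Sum increased by 200)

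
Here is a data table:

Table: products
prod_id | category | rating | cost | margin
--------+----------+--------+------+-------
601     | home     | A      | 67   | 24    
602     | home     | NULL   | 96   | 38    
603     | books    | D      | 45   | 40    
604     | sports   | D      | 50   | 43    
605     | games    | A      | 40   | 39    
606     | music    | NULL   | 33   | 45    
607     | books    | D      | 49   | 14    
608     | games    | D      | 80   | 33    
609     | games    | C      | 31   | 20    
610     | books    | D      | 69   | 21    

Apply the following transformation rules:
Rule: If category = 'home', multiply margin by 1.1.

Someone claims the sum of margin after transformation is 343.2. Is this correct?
No, the correct result is 323.2.

Step 1: Calculate the correct sum after transformation
Step 2: Apply multiplier 1.1 to records where category = 'home'
Step 3: Correct result = 323.2
Step 4: Claimed result = 343.2
Step 5: 323.2 ≠ 343.2
Conclusion: The claimed result is incorrect. The correct answer is 323.2.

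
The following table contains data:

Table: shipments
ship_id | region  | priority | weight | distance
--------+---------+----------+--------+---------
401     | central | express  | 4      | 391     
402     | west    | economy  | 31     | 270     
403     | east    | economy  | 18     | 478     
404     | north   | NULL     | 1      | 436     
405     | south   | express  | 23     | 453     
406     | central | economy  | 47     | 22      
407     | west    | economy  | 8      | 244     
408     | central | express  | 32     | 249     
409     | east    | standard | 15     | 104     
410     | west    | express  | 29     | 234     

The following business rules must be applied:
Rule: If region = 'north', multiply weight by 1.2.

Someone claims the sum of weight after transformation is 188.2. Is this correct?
No, the correct result is 208.2.

Step 1: Calculate the correct sum after transformation
Step 2: Apply multiplier 1.2 to records where region = 'north'
Step 3: Correct result = 208.2
Step 4: Claimed result = 188.2
Step 5: 208.2 ≠ 188.2
Conclusion: The claimed result is incorrect. The correct answer is 208.2.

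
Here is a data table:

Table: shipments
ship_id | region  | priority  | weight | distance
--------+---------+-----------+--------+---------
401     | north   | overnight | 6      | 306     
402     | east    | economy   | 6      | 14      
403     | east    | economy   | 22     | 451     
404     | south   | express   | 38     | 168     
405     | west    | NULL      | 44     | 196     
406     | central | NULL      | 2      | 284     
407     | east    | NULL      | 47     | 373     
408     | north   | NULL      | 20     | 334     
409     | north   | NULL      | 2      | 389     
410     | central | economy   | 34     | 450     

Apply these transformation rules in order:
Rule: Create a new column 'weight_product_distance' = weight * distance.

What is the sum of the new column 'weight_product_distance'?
67707

Step 1: For each record, compute weight * distance
Example calculations:
  6 * 306 = 1836
  6 * 14 = 84
  22 * 451 = 9922
  ...
Step 2: Sum all derived values
Step 3: Total = 67707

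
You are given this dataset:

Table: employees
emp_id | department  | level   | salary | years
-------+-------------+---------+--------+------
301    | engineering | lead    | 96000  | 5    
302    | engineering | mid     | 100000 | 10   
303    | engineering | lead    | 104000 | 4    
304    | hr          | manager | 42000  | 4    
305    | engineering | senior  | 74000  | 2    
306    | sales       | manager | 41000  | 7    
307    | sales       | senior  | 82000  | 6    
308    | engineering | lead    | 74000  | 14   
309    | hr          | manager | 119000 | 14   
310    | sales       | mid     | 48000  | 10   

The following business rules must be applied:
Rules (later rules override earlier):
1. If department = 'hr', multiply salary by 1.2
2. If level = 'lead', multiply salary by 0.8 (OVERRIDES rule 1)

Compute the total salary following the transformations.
757400.0

Step 1: Rule 2 takes priority for records with level = 'lead'
  - 3 records: 274000 × 0.8 = 219200.0
Step 2: Rule 1 applies to remaining records with department = 'hr'
  - 2 records: 161000 × 1.2 = 193200.0
Step 3: Other records unchanged: 345000
Step 4: Final sum = 219200.0 + 193200.0 + 345000 = 757400.0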